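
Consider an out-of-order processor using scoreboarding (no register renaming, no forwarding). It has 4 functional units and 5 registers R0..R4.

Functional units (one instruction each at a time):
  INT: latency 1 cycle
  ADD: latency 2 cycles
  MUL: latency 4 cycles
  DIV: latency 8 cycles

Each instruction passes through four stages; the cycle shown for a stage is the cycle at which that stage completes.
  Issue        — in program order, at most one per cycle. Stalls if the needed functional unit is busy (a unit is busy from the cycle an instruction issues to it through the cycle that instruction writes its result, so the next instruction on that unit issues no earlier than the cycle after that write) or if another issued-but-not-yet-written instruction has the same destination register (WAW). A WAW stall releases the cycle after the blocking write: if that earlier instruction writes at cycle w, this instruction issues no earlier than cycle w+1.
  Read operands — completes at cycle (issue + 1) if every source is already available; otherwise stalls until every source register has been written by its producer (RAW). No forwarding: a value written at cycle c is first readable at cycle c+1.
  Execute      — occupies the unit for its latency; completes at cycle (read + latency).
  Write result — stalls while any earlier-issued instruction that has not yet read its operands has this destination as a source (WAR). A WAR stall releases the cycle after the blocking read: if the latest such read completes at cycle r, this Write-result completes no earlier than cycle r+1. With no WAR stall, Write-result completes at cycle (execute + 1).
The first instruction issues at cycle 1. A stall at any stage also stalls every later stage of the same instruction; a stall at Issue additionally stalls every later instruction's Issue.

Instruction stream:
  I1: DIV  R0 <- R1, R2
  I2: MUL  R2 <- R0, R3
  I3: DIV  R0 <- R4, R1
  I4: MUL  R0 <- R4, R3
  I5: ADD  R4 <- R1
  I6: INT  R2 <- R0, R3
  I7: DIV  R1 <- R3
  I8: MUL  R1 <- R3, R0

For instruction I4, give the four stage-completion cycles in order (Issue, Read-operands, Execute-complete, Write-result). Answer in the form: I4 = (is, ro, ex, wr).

[1] issue I1 (DIV)
[2] I1 read-ops; issue I2 (MUL)
[10] I1 finished on DIV
[11] I1→R0
[12] I2 read-ops; issue I3 (DIV)
[13] I3 read-ops
[16] I2 finished on MUL
[17] I2→R2
[21] I3 finished on DIV
[22] I3→R0
[23] issue I4 (MUL)
[24] I4 read-ops; issue I5 (ADD)
[25] I5 read-ops; issue I6 (INT)
[26] issue I7 (DIV)
[27] I5 finished on ADD; I7 read-ops
[28] I4 finished on MUL; I5→R4
[29] I4→R0
[30] I6 read-ops
[31] I6 finished on INT
[32] I6→R2
[35] I7 finished on DIV
[36] I7→R1
[37] issue I8 (MUL)
[38] I8 read-ops
[42] I8 finished on MUL
[43] I8→R1

I4 = (23, 24, 28, 29)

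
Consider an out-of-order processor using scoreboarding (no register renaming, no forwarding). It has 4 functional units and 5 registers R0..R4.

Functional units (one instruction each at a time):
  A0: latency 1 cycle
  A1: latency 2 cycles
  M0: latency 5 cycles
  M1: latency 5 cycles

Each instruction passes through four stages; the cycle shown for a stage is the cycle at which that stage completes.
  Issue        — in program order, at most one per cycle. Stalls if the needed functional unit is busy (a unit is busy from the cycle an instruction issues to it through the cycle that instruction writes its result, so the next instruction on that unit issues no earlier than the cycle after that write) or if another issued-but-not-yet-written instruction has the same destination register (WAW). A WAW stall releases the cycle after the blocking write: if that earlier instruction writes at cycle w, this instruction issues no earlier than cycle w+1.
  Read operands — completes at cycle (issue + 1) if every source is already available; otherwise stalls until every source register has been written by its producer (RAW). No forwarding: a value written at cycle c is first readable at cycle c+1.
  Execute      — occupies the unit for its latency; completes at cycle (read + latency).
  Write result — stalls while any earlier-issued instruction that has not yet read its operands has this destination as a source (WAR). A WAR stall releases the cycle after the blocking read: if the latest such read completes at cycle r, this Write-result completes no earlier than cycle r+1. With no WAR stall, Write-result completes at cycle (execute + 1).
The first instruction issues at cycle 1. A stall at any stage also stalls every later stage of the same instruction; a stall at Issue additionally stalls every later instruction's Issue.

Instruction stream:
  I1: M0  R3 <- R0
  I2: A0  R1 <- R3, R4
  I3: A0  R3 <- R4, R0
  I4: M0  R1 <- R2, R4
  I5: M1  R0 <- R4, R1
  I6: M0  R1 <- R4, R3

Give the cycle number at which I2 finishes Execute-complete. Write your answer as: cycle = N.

cycle = 10

I1 -> (1, 2, 7, 8)
I2 -> (2, 9, 10, 11)  // RAW R3: wait I1 write@8
I3 -> (12, 13, 14, 15)  // struct: A0 busy until I2 writes@11
I4 -> (13, 14, 19, 20)
I5 -> (14, 21, 26, 27)  // RAW R1: wait I4 write@20
I6 -> (21, 22, 27, 28)  // struct: M0 busy until I4 writes@20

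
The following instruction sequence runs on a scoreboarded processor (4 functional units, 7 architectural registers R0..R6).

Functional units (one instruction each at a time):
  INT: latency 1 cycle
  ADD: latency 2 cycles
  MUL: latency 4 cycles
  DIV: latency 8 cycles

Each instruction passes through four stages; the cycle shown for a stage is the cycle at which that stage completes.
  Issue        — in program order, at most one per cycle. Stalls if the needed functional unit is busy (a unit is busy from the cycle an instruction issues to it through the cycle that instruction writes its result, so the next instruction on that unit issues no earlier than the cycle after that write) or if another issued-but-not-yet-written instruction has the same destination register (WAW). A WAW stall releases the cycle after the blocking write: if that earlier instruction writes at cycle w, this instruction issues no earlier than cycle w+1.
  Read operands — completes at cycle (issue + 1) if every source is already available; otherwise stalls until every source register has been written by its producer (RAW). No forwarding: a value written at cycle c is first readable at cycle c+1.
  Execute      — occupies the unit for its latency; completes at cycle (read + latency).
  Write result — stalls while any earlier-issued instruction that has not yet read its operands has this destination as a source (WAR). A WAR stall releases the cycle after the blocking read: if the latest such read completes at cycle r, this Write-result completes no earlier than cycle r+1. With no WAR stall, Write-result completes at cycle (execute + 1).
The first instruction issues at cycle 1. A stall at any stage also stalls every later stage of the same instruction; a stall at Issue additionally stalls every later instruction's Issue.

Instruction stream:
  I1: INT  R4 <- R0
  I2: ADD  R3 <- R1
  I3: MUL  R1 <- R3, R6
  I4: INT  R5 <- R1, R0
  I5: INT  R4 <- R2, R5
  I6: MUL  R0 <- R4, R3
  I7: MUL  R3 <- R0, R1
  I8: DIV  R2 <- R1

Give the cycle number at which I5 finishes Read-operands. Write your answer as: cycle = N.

[I1] 1/2/3/4
[I2] 2/3/5/6
[I3] 3/7/11/12  (RAW R3: wait I2 write@6)
[I4] 5/13/14/15  (struct: INT busy until I1 writes@4; RAW R1: wait I3 write@12)
[I5] 16/17/18/19  (struct: INT busy until I4 writes@15)
[I6] 17/20/24/25  (RAW R4: wait I5 write@19)
[I7] 26/27/31/32  (struct: MUL busy until I6 writes@25)
[I8] 27/28/36/37

cycle = 17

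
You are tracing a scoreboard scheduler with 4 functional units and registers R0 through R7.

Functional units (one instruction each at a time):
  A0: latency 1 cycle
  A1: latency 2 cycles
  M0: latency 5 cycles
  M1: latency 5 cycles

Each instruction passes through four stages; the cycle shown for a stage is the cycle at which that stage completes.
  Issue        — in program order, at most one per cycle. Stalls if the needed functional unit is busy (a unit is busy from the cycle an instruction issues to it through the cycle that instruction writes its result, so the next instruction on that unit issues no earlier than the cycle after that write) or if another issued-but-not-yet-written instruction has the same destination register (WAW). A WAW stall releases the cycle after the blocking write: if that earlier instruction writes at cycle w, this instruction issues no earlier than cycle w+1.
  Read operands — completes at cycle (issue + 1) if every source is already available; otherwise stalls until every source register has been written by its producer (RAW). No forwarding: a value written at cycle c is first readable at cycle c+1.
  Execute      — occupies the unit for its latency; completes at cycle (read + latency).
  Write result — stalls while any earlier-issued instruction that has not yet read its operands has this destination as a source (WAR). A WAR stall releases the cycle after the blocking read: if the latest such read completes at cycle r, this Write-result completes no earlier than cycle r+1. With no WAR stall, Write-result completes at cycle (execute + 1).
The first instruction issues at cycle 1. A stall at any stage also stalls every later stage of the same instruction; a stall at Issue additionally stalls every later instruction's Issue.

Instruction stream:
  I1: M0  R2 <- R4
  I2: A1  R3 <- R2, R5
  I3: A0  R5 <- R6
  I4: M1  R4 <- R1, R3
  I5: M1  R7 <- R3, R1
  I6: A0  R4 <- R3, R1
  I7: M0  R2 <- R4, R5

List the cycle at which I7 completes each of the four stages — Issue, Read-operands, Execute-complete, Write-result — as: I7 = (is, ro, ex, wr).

I7 = (22, 25, 30, 31)

I1: IS=1 RO=2 EX=7 WR=8
I2: IS=2 RO=9 EX=11 WR=12  [RAW R2: wait I1 write@8]
I3: IS=3 RO=4 EX=5 WR=10  [WAR R5: wait I2 read@9]
I4: IS=4 RO=13 EX=18 WR=19  [RAW R3: wait I2 write@12]
I5: IS=20 RO=21 EX=26 WR=27  [struct: M1 busy until I4 writes@19]
I6: IS=21 RO=22 EX=23 WR=24
I7: IS=22 RO=25 EX=30 WR=31  [RAW R4: wait I6 write@24]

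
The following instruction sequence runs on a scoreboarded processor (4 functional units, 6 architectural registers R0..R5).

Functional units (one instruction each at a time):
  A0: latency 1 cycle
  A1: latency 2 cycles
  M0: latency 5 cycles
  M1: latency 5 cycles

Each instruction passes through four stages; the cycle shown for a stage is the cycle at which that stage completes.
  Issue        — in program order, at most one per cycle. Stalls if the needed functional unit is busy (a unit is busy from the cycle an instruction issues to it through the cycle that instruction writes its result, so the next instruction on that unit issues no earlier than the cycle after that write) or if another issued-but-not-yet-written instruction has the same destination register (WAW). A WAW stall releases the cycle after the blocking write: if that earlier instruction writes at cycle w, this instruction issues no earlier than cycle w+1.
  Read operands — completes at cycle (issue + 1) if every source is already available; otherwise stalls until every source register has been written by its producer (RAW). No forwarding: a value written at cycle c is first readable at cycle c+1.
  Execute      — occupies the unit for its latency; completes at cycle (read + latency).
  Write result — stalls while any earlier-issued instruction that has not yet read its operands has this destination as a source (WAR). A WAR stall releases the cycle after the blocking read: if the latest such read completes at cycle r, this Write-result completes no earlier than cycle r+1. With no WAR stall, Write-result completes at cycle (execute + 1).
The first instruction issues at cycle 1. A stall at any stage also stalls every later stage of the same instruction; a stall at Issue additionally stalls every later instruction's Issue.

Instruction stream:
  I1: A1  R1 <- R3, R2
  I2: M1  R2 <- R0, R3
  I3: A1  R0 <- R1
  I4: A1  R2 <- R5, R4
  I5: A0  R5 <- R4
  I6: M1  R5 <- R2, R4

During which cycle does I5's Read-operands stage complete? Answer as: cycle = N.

t=1  I1 issues→A1
t=2  I1 reads | I2 issues→M1
t=3  I2 reads
t=4  I1 exec-done
t=5  I1 writes R1
t=6  I3 issues→A1
t=7  I3 reads
t=8  I2 exec-done
t=9  I2 writes R2 | I3 exec-done
t=10  I3 writes R0
t=11  I4 issues→A1
t=12  I4 reads | I5 issues→A0
t=13  I5 reads
t=14  I4 exec-done | I5 exec-done
t=15  I4 writes R2 | I5 writes R5
t=16  I6 issues→M1
t=17  I6 reads
t=22  I6 exec-done
t=23  I6 writes R5

cycle = 13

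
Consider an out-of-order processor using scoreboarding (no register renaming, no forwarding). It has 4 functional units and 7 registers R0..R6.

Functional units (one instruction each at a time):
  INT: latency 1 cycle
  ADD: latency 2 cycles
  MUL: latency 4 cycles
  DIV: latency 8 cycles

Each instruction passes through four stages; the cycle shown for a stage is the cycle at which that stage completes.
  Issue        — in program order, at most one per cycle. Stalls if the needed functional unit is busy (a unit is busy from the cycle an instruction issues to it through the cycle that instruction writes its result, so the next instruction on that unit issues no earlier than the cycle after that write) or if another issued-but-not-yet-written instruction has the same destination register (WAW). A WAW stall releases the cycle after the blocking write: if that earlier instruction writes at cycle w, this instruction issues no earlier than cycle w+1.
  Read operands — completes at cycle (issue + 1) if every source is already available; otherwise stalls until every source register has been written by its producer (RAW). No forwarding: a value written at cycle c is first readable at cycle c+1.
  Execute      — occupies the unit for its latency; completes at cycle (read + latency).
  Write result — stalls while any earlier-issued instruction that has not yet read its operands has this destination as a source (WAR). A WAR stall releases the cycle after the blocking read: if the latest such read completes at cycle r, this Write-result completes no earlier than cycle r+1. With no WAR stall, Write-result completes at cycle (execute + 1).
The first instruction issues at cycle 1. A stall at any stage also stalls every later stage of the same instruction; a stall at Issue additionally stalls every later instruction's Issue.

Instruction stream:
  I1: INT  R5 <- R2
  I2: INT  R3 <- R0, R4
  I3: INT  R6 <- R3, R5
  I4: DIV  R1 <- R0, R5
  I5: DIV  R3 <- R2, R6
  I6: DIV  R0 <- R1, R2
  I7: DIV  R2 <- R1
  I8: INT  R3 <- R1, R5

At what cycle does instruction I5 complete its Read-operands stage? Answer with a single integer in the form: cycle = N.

[I1] 1/2/3/4
[I2] 5/6/7/8  (struct: INT busy until I1 writes@4)
[I3] 9/10/11/12  (struct: INT busy until I2 writes@8)
[I4] 10/11/19/20
[I5] 21/22/30/31  (struct: DIV busy until I4 writes@20)
[I6] 32/33/41/42  (struct: DIV busy until I5 writes@31)
[I7] 43/44/52/53  (struct: DIV busy until I6 writes@42)
[I8] 44/45/46/47

cycle = 22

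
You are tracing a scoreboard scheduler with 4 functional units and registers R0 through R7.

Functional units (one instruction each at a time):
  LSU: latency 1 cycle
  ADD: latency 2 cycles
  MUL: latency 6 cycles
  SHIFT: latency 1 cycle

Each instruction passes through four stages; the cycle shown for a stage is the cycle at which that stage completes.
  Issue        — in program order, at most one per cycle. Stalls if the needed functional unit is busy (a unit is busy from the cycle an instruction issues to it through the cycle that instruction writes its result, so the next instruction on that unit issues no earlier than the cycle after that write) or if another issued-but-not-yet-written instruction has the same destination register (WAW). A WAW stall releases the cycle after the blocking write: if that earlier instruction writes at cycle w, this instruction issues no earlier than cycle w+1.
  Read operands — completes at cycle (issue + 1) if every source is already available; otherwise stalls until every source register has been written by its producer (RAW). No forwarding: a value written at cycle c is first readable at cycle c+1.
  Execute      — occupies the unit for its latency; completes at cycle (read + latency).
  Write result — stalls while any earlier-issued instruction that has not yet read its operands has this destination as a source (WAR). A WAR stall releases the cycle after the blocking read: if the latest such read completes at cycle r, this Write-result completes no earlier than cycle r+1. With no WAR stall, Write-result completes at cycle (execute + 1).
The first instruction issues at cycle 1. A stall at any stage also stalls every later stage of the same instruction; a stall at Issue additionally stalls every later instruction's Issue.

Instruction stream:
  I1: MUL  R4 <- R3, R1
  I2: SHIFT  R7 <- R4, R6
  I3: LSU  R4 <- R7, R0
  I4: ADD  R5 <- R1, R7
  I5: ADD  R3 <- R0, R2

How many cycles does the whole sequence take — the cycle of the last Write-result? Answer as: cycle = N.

cycle 1: I1 dispatched to MUL
cycle 2: I1 operands ready | I2 dispatched to SHIFT
cycle 8: I1 complete
cycle 9: R4←I1
cycle 10: I2 operands ready | I3 dispatched to LSU
cycle 11: I2 complete | I4 dispatched to ADD
cycle 12: R7←I2
cycle 13: I3 operands ready | I4 operands ready
cycle 14: I3 complete
cycle 15: R4←I3 | I4 complete
cycle 16: R5←I4
cycle 17: I5 dispatched to ADD
cycle 18: I5 operands ready
cycle 20: I5 complete
cycle 21: R3←I5

cycle = 21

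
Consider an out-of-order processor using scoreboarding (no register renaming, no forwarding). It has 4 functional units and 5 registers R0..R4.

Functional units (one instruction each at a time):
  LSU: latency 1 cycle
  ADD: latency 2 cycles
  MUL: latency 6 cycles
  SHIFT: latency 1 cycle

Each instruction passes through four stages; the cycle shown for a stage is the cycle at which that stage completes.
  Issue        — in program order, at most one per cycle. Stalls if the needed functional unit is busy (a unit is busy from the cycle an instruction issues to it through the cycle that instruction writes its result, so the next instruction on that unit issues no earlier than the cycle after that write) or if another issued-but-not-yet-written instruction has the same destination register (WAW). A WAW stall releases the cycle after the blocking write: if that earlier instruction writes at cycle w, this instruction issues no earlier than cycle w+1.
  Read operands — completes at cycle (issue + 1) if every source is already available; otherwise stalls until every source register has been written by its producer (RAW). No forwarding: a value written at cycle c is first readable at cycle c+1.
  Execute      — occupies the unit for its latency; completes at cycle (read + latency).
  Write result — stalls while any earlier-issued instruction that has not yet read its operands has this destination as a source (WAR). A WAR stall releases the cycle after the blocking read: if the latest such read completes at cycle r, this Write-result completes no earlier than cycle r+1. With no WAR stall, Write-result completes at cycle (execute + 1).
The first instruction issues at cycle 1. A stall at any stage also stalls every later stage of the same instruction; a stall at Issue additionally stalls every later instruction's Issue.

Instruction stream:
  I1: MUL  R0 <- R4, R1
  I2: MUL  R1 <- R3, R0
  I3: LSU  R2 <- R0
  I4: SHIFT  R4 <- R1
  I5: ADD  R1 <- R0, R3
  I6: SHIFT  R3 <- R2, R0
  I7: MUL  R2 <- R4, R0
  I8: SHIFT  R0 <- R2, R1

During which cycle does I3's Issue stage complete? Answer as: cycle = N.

t=1  issue I1 (MUL)
t=2  I1 read-ops
t=8  I1 finished on MUL
t=9  I1→R0
t=10  issue I2 (MUL)
t=11  I2 read-ops; issue I3 (LSU)
t=12  I3 read-ops; issue I4 (SHIFT)
t=13  I3 finished on LSU
t=14  I3→R2
t=17  I2 finished on MUL
t=18  I2→R1
t=19  I4 read-ops; issue I5 (ADD)
t=20  I4 finished on SHIFT; I5 read-ops
t=21  I4→R4
t=22  I5 finished on ADD; issue I6 (SHIFT)
t=23  I5→R1; I6 read-ops; issue I7 (MUL)
t=24  I6 finished on SHIFT; I7 read-ops
t=25  I6→R3
t=26  issue I8 (SHIFT)
t=30  I7 finished on MUL
t=31  I7→R2
t=32  I8 read-ops
t=33  I8 finished on SHIFT
t=34  I8→R0

cycle = 11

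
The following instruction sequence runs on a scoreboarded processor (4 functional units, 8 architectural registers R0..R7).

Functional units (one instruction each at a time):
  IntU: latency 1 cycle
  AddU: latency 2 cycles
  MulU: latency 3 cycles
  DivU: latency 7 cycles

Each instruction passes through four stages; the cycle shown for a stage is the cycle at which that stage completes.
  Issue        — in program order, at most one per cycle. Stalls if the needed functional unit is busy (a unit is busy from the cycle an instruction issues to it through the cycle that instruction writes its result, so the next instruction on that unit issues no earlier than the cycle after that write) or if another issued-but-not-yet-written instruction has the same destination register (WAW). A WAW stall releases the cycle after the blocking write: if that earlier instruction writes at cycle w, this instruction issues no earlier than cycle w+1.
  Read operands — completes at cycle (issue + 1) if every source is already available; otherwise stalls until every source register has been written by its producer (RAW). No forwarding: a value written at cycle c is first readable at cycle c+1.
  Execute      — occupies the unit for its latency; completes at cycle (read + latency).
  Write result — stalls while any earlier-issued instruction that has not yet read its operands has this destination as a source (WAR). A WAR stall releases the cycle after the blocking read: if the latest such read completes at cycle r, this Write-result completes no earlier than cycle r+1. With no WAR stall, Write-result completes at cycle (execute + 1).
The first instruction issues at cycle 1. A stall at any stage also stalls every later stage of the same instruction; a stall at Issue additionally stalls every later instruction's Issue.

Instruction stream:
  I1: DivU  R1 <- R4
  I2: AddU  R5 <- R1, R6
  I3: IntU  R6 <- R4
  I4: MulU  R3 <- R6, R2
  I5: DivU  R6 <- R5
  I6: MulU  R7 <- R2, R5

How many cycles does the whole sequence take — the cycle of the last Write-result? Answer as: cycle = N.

[1] issue I1 (DivU)
[2] I1 read-ops | issue I2 (AddU)
[3] issue I3 (IntU)
[4] I3 read-ops | issue I4 (MulU)
[5] I3 finished on IntU
[9] I1 finished on DivU
[10] I1→R1
[11] I2 read-ops
[12] I3→R6
[13] I2 finished on AddU | I4 read-ops | issue I5 (DivU)
[14] I2→R5
[15] I5 read-ops
[16] I4 finished on MulU
[17] I4→R3
[18] issue I6 (MulU)
[19] I6 read-ops
[22] I5 finished on DivU | I6 finished on MulU
[23] I5→R6 | I6→R7

cycle = 23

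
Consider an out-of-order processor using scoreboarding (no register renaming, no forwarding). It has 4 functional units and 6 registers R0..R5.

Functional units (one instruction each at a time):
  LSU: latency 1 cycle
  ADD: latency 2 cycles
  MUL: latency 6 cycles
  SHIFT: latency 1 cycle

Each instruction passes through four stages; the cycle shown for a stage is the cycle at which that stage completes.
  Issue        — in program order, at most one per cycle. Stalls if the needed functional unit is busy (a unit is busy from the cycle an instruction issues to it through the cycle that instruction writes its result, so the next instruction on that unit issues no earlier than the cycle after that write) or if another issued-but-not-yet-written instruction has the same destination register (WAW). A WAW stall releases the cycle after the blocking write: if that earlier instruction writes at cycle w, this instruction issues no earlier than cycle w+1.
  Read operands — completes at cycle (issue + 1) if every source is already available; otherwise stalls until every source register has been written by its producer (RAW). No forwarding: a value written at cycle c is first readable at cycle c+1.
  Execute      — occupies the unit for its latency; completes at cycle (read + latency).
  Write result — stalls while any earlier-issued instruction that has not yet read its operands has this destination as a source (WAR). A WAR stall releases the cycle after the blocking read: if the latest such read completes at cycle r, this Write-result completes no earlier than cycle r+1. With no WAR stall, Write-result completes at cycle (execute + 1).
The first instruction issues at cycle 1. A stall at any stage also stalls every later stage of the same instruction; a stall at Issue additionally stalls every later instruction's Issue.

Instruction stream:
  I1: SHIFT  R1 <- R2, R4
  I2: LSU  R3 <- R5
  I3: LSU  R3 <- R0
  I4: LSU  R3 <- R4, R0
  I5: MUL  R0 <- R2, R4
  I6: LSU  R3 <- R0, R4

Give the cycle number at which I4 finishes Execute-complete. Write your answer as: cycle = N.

cycle 1: I1 issues→SHIFT
cycle 2: I1 reads; I2 issues→LSU
cycle 3: I1 exec-done; I2 reads
cycle 4: I1 writes R1; I2 exec-done
cycle 5: I2 writes R3
cycle 6: I3 issues→LSU
cycle 7: I3 reads
cycle 8: I3 exec-done
cycle 9: I3 writes R3
cycle 10: I4 issues→LSU
cycle 11: I4 reads; I5 issues→MUL
cycle 12: I4 exec-done; I5 reads
cycle 13: I4 writes R3
cycle 14: I6 issues→LSU
cycle 18: I5 exec-done
cycle 19: I5 writes R0
cycle 20: I6 reads
cycle 21: I6 exec-done
cycle 22: I6 writes R3

cycle = 12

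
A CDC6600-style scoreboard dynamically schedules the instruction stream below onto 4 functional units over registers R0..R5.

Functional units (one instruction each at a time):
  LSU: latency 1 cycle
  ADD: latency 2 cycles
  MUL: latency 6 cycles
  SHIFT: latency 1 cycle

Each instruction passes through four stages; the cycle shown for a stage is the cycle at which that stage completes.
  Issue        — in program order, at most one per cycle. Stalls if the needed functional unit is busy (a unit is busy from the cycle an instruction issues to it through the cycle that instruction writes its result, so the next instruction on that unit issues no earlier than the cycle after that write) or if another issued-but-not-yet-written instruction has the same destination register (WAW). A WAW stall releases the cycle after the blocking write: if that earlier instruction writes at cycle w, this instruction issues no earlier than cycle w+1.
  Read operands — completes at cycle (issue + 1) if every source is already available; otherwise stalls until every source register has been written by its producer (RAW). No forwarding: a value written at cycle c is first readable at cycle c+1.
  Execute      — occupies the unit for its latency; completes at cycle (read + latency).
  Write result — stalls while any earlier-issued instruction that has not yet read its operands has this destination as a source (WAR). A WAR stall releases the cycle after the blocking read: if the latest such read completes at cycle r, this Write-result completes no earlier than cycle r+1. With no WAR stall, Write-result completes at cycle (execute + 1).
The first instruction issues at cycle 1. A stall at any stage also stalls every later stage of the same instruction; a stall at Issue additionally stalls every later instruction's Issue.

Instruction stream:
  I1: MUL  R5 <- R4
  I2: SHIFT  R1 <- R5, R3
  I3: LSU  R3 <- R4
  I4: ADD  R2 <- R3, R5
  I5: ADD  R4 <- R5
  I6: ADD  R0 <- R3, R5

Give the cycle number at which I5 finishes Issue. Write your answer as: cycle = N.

t=1  I1 dispatched to MUL
t=2  I1 operands ready · I2 dispatched to SHIFT
t=3  I3 dispatched to LSU
t=4  I3 operands ready · I4 dispatched to ADD
t=5  I3 complete
t=8  I1 complete
t=9  R5←I1
t=10  I2 operands ready
t=11  I2 complete · R3←I3
t=12  R1←I2 · I4 operands ready
t=14  I4 complete
t=15  R2←I4
t=16  I5 dispatched to ADD
t=17  I5 operands ready
t=19  I5 complete
t=20  R4←I5
t=21  I6 dispatched to ADD
t=22  I6 operands ready
t=24  I6 complete
t=25  R0←I6

cycle = 16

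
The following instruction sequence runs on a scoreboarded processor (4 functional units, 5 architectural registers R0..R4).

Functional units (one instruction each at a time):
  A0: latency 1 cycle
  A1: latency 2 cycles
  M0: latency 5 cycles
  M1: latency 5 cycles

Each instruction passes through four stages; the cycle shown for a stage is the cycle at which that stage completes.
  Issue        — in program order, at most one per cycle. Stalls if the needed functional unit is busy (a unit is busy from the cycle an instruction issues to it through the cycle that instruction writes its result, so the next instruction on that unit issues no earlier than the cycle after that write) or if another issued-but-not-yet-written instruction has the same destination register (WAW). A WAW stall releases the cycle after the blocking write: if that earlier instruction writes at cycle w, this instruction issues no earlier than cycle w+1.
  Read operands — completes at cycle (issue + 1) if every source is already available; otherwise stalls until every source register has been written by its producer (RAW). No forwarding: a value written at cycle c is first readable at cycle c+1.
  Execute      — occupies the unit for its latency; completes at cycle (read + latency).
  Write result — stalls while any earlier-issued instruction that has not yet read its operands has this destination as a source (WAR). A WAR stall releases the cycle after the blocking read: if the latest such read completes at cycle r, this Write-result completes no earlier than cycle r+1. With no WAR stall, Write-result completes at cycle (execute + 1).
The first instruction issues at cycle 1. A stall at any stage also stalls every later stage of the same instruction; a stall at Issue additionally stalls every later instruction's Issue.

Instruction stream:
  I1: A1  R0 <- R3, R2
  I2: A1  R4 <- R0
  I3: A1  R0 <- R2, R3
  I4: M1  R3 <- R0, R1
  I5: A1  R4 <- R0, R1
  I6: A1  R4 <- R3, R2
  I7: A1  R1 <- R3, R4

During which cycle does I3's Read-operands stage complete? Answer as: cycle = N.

[I1] 1/2/4/5
[I2] 6/7/9/10  (struct: A1 busy until I1 writes@5)
[I3] 11/12/14/15  (struct: A1 busy until I2 writes@10)
[I4] 12/16/21/22  (RAW R0: wait I3 write@15)
[I5] 16/17/19/20  (struct: A1 busy until I3 writes@15)
[I6] 21/23/25/26  (struct: A1 busy until I5 writes@20; RAW R3: wait I4 write@22)
[I7] 27/28/30/31  (struct: A1 busy until I6 writes@26)

cycle = 12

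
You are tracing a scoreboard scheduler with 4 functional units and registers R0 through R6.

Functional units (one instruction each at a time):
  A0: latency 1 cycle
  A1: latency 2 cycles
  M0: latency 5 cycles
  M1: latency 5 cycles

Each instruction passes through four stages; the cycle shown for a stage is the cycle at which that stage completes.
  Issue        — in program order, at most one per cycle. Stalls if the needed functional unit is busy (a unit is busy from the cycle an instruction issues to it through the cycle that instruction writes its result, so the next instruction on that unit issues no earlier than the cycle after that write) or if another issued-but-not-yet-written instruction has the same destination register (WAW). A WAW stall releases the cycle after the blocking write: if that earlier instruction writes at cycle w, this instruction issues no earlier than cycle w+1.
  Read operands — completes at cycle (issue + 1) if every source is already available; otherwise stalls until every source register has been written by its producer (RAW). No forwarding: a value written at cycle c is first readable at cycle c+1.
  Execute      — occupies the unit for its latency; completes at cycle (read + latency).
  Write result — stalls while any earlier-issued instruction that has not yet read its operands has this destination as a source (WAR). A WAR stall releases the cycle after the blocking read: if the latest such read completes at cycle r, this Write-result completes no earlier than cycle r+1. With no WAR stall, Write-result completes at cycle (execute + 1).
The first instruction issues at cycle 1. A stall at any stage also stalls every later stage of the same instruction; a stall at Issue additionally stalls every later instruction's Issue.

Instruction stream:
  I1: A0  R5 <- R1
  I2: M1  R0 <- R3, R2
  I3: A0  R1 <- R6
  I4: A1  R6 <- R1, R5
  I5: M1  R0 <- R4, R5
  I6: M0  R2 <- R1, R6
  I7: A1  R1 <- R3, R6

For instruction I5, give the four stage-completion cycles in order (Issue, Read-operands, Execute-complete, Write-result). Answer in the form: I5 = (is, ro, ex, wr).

I5 = (10, 11, 16, 17)

[I1] 1/2/3/4
[I2] 2/3/8/9
[I3] 5/6/7/8  (struct: A0 busy until I1 writes@4)
[I4] 6/9/11/12  (RAW R1: wait I3 write@8)
[I5] 10/11/16/17  (struct: M1 busy until I2 writes@9)
[I6] 11/13/18/19  (RAW R6: wait I4 write@12)
[I7] 13/14/16/17  (struct: A1 busy until I4 writes@12)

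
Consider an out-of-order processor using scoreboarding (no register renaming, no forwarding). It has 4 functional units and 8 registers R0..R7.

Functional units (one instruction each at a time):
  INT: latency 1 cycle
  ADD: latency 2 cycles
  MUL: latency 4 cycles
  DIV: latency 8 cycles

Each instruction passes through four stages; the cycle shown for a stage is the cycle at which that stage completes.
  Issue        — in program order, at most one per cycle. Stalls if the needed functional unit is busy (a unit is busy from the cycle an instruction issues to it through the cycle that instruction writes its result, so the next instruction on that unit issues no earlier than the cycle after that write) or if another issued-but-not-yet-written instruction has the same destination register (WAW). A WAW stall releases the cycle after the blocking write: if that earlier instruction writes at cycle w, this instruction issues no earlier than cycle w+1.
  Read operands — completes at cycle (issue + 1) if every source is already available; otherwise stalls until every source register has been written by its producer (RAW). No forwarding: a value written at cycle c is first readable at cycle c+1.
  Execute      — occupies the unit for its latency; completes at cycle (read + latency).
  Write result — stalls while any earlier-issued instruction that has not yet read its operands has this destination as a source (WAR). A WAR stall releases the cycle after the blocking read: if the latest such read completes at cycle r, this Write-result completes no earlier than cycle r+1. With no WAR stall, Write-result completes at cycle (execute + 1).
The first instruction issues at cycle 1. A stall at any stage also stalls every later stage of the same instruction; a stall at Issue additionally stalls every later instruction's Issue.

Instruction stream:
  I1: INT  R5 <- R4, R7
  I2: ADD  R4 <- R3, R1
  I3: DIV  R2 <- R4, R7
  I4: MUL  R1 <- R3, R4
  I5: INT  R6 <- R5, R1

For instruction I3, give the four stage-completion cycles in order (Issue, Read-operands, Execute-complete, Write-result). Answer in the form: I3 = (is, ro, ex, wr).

I1: IS=1 RO=2 EX=3 WR=4
I2: IS=2 RO=3 EX=5 WR=6
I3: IS=3 RO=7 EX=15 WR=16  [RAW R4: wait I2 write@6]
I4: IS=4 RO=7 EX=11 WR=12  [RAW R4: wait I2 write@6]
I5: IS=5 RO=13 EX=14 WR=15  [RAW R1: wait I4 write@12]

I3 = (3, 7, 15, 16)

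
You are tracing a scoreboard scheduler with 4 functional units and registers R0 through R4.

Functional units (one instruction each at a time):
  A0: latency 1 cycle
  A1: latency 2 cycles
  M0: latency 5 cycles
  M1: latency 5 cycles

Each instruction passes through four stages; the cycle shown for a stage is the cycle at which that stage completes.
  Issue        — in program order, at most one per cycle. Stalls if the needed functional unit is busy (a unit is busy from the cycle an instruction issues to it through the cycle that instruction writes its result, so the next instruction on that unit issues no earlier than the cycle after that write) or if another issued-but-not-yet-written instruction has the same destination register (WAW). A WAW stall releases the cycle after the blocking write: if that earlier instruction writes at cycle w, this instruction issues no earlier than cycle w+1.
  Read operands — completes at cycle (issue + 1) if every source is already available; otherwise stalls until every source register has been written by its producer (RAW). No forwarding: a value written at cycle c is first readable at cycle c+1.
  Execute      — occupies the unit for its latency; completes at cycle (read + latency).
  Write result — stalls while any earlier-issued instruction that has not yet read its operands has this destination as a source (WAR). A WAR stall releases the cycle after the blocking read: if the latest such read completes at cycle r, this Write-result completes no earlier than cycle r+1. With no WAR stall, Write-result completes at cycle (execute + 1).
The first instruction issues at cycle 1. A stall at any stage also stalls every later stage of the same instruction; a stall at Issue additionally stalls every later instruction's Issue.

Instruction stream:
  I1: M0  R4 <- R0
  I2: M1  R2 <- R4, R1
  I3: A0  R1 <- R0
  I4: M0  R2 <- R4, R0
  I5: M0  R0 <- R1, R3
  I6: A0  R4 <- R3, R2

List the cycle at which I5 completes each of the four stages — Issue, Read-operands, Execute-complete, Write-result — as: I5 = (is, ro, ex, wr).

  I1 | 1 | 2 | 7 | 8
  I2 | 2 | 9 | 14 | 15   RAW R4: wait I1 write@8
  I3 | 3 | 4 | 5 | 10   WAR R1: wait I2 read@9
  I4 | 16 | 17 | 22 | 23   WAW R2: wait I2 write@15
  I5 | 24 | 25 | 30 | 31   struct: M0 busy until I4 writes@23
  I6 | 25 | 26 | 27 | 28

I5 = (24, 25, 30, 31)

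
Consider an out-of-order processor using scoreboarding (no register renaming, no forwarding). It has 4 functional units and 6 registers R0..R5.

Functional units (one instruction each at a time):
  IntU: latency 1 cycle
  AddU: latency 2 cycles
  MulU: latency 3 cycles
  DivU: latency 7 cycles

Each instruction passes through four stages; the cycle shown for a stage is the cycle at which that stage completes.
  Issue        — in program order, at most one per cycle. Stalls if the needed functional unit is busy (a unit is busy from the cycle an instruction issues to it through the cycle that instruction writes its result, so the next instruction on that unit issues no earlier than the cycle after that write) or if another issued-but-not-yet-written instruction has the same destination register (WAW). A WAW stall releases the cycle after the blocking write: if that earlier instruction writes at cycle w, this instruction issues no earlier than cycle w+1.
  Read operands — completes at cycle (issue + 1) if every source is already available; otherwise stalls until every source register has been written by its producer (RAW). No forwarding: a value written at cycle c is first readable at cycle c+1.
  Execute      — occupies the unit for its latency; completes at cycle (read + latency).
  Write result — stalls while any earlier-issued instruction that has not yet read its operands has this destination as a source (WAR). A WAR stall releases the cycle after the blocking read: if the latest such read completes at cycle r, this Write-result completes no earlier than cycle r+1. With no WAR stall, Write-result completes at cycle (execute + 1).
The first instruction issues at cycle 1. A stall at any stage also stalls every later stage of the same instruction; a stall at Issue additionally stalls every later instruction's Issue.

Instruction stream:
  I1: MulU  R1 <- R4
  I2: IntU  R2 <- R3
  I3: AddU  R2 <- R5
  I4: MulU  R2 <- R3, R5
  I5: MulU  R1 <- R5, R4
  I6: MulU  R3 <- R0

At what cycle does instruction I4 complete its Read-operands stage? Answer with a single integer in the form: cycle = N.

[I1] 1/2/5/6
[I2] 2/3/4/5
[I3] 6/7/9/10  (WAW R2: wait I2 write@5)
[I4] 11/12/15/16  (WAW R2: wait I3 write@10)
[I5] 17/18/21/22  (struct: MulU busy until I4 writes@16)
[I6] 23/24/27/28  (struct: MulU busy until I5 writes@22)

cycle = 12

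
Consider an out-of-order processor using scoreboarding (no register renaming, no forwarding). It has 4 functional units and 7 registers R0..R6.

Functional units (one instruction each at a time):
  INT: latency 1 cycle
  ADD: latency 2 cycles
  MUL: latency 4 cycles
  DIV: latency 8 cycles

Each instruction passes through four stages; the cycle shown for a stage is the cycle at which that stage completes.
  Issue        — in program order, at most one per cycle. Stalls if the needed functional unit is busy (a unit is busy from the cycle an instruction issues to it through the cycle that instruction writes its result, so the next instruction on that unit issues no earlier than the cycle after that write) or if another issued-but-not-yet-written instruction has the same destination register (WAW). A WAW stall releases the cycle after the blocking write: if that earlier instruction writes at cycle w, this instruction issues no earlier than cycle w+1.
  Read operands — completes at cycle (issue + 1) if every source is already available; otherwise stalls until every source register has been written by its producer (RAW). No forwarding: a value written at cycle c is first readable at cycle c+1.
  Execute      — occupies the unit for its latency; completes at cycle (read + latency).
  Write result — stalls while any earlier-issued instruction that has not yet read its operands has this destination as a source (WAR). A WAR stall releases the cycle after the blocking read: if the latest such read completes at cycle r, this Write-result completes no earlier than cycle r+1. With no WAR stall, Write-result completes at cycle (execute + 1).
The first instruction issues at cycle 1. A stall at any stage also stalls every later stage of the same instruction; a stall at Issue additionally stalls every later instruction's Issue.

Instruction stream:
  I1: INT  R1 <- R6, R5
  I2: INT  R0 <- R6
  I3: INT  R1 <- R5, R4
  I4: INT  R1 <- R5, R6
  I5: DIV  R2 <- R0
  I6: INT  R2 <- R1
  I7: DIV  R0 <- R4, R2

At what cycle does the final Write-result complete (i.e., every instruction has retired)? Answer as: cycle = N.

c1: I1 issues→INT
c2: I1 reads
c3: I1 exec-done
c4: I1 writes R1
c5: I2 issues→INT
c6: I2 reads
c7: I2 exec-done
c8: I2 writes R0
c9: I3 issues→INT
c10: I3 reads
c11: I3 exec-done
c12: I3 writes R1
c13: I4 issues→INT
c14: I4 reads; I5 issues→DIV
c15: I4 exec-done; I5 reads
c16: I4 writes R1
c23: I5 exec-done
c24: I5 writes R2
c25: I6 issues→INT
c26: I6 reads; I7 issues→DIV
c27: I6 exec-done
c28: I6 writes R2
c29: I7 reads
c37: I7 exec-done
c38: I7 writes R0

cycle = 38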